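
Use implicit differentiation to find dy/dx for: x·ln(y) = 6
Differentiate the relation implicitly: treat y = y(x) and apply the chain rule, so every y-derivative picks up a y' = dy/dx factor.

With everything moved to the left-hand side, differentiate term by term:
  d/dx[x·ln(y)] = x·y'/y + ln(y)
  d/dx[-6] = 0

Separating the contributions that come from x directly and those that come through y:
  without y':      ln(y)
  multiplying y':  x/y

so (ln(y)) + (x/y)·y' = 0, and therefore
  dy/dx = -(ln(y))/(x/y) = -y·ln(y)/x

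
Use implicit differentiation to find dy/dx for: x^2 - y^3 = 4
Apply d/dx to both sides, remembering that y depends on x. Each occurrence of y therefore brings in a y' = dy/dx via the chain rule.

With F(x, y) equal to the left-hand side minus the right, differentiate F term by term:
  d/dx[x^2] = 2x
  d/dx[-y^3] = -3y^2·y'
  d/dx[-4] = 0
Adding these up, d/dx[F] = 0 becomes
  (2x) + (-3y^2)·y' = 0,
so isolating y',
  dy/dx = -(2x)/(-3y^2) = 2x/(3y^2)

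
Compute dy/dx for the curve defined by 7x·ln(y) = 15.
Differentiate the relation implicitly: treat y = y(x) and apply the chain rule, so every y-derivative picks up a y' = dy/dx factor.

With everything moved to the left-hand side, differentiate term by term:
  d/dx[7x·ln(y)] = 7x·y'/y + 7ln(y)
  d/dx[-15] = 0

Separating the contributions that come from x directly and those that come through y:
  without y':      7ln(y)
  multiplying y':  7x/y

so (7ln(y)) + (7x/y)·y' = 0, and therefore
  dy/dx = -(7ln(y))/(7x/y) = -y·ln(y)/x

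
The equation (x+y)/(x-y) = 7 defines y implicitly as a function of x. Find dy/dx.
Apply d/dx to both sides, remembering that y depends on x. Each occurrence of y therefore brings in a y' = dy/dx via the chain rule.

With F(x, y) equal to the left-hand side minus the right, differentiate F term by term:
  d/dx[(x + y)/(x - y)] = (y' + 1)/(x - y) + (x + y)(y' - 1)/(x - y)^2
  d/dx[-7] = 0
Adding these up, d/dx[F] = 0 becomes
  (1/(x - y) - (x + y)/(x - y)^2) + (1/(x - y) + (x + y)/(x - y)^2)·y' = 0,
so isolating y',
  dy/dx = -(1/(x - y) - (x + y)/(x - y)^2)/(1/(x - y) + (x + y)/(x - y)^2)
        = -(-2y/(x - y)^2)/(2x/(x - y)^2) = y/x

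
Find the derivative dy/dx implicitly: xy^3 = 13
Apply d/dx to both sides, remembering that y depends on x. Each occurrence of y therefore brings in a y' = dy/dx via the chain rule.

With F(x, y) equal to the left-hand side minus the right, differentiate F term by term:
  d/dx[xy^3] = 3xy^2·y' + y^3
  d/dx[-13] = 0
Adding these up, d/dx[F] = 0 becomes
  (y^3) + (3xy^2)·y' = 0,
so isolating y',
  dy/dx = -(y^3)/(3xy^2) = -y/(3x)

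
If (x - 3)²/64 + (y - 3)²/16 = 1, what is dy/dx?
Take d/dx of both sides. Since y is implicitly a function of x, the chain rule attaches a y' = dy/dx factor whenever we differentiate through y.

Set F(x, y) = (left side) − (right side), so the curve is F = 0. Differentiating each term of F:
  d/dx[(x - 3)^2/64] = x/32 - 3/32
  d/dx[(y - 3)^2/16] = y'(y - 3)/8
  d/dx[-1] = 0

Collecting, the y'-free part is the partial derivative in x and the y' coefficient is the partial derivative in y:
  ∂F/∂x = x/32 - 3/32
  ∂F/∂y = y/8 - 3/8

so d/dx[F(x, y(x))] = ∂F/∂x + (∂F/∂y)·y' = 0. Rearranging,
  dy/dx = -(∂F/∂x)/(∂F/∂y) = -(x/32 - 3/32)/(y/8 - 3/8)
        = -((x - 3)/32)/((y - 3)/8) = (3 - x)/(4(y - 3))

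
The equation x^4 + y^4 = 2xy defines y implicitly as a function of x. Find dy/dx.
Take d/dx of both sides. Since y is implicitly a function of x, the chain rule attaches a y' = dy/dx factor whenever we differentiate through y.

Set F(x, y) = (left side) − (right side), so the curve is F = 0. Differentiating each term of F:
  d/dx[x^4] = 4x^3
  d/dx[-2xy] = -2x·y' - 2y
  d/dx[y^4] = 4y^3·y'

Collecting, the y'-free part is the partial derivative in x and the y' coefficient is the partial derivative in y:
  ∂F/∂x = 4x^3 - 2y
  ∂F/∂y = -2x + 4y^3

so d/dx[F(x, y(x))] = ∂F/∂x + (∂F/∂y)·y' = 0. Rearranging,
  dy/dx = -(∂F/∂x)/(∂F/∂y) = -(4x^3 - 2y)/(-2x + 4y^3) = (2x^3 - y)/(x - 2y^3)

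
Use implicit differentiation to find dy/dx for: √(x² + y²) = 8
Take d/dx of both sides. Since y is implicitly a function of x, the chain rule attaches a y' = dy/dx factor whenever we differentiate through y.

Set F(x, y) = (left side) − (right side), so the curve is F = 0. Differentiating each term of F:
  d/dx[√(x^2 + y^2)] = (x + y·y')/√(x^2 + y^2)
  d/dx[-8] = 0

Collecting, the y'-free part is the partial derivative in x and the y' coefficient is the partial derivative in y:
  ∂F/∂x = x/√(x^2 + y^2)
  ∂F/∂y = y/√(x^2 + y^2)

so d/dx[F(x, y(x))] = ∂F/∂x + (∂F/∂y)·y' = 0. Rearranging,
  dy/dx = -(∂F/∂x)/(∂F/∂y) = -(x/√(x^2 + y^2))/(y/√(x^2 + y^2)) = -x/y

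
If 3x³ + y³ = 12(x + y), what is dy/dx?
Differentiate the relation implicitly: treat y = y(x) and apply the chain rule, so every y-derivative picks up a y' = dy/dx factor.

With everything moved to the left-hand side, differentiate term by term:
  d/dx[3x^3] = 9x^2
  d/dx[-12x] = -12
  d/dx[y^3] = 3y^2·y'
  d/dx[-12y] = -12·y'

Separating the contributions that come from x directly and those that come through y:
  without y':      9x^2 - 12
  multiplying y':  3y^2 - 12

so (9x^2 - 12) + (3y^2 - 12)·y' = 0, and therefore
  dy/dx = -(9x^2 - 12)/(3y^2 - 12) = (4 - 3x^2)/(y^2 - 4)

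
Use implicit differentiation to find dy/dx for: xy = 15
Differentiate the relation implicitly: treat y = y(x) and apply the chain rule, so every y-derivative picks up a y' = dy/dx factor.

With everything moved to the left-hand side, differentiate term by term:
  d/dx[xy] = x·y' + y
  d/dx[-15] = 0

Separating the contributions that come from x directly and those that come through y:
  without y':      y
  multiplying y':  x

so (y) + (x)·y' = 0, and therefore
  dy/dx = -(y)/(x) = -y/x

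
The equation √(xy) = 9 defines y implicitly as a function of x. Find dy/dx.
Differentiate both sides with respect to x, treating y as y(x). By the chain rule, any term containing y contributes a factor of y' = dy/dx when we differentiate it.

Move every term to one side and write the relation as F(x, y) = 0. Term by term,
  d/dx[√(xy)] = √(xy)(x·y'/2 + y/2)/(xy)
  d/dx[-9] = 0

The pieces without y' make up ∂F/∂x and the coefficient of y' is ∂F/∂y:
  ∂F/∂x = √(xy)/(2x),
  ∂F/∂y = √(xy)/(2y).

Since d/dx[F] = ∂F/∂x + (∂F/∂y)·y' = 0, solve for y':
  (∂F/∂y)·y' = -∂F/∂x
  dy/dx = -(∂F/∂x)/(∂F/∂y) = -(√(xy)/(2x))/(√(xy)/(2y)) = -y/x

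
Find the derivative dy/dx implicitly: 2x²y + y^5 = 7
Differentiate both sides with respect to x, treating y as y(x). By the chain rule, any term containing y contributes a factor of y' = dy/dx when we differentiate it.

Move every term to one side and write the relation as F(x, y) = 0. Term by term,
  d/dx[2x^2y] = 2x^2·y' + 4xy
  d/dx[y^5] = 5y^4·y'
  d/dx[-7] = 0

The pieces without y' make up ∂F/∂x and the coefficient of y' is ∂F/∂y:
  ∂F/∂x = 4xy,
  ∂F/∂y = 2x^2 + 5y^4.

Since d/dx[F] = ∂F/∂x + (∂F/∂y)·y' = 0, solve for y':
  (∂F/∂y)·y' = -∂F/∂x
  dy/dx = -(∂F/∂x)/(∂F/∂y) = -(4xy)/(2x^2 + 5y^4) = -4xy/(2x^2 + 5y^4)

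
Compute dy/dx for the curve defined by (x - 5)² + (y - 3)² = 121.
Differentiate the relation implicitly: treat y = y(x) and apply the chain rule, so every y-derivative picks up a y' = dy/dx factor.

With everything moved to the left-hand side, differentiate term by term:
  d/dx[(x - 5)^2] = 2x - 10
  d/dx[(y - 3)^2] = 2·y'(y - 3)
  d/dx[-121] = 0

Separating the contributions that come from x directly and those that come through y:
  without y':      2x - 10
  multiplying y':  2y - 6

so (2x - 10) + (2y - 6)·y' = 0, and therefore
  dy/dx = -(2x - 10)/(2y - 6) = (5 - x)/(y - 3)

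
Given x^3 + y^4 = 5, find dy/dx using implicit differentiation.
Differentiate the relation implicitly: treat y = y(x) and apply the chain rule, so every y-derivative picks up a y' = dy/dx factor.

With everything moved to the left-hand side, differentiate term by term:
  d/dx[x^3] = 3x^2
  d/dx[y^4] = 4y^3·y'
  d/dx[-5] = 0

Separating the contributions that come from x directly and those that come through y:
  without y':      3x^2
  multiplying y':  4y^3

so (3x^2) + (4y^3)·y' = 0, and therefore
  dy/dx = -(3x^2)/(4y^3) = -3x^2/(4y^3)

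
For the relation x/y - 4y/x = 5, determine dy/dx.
Differentiate both sides with respect to x, treating y as y(x). By the chain rule, any term containing y contributes a factor of y' = dy/dx when we differentiate it.

Move every term to one side and write the relation as F(x, y) = 0. Term by term,
  d/dx[x/y] = -x·y'/y^2 + 1/y
  d/dx[-4y/x] = -4·y'/x + 4y/x^2
  d/dx[-5] = 0

The pieces without y' make up ∂F/∂x and the coefficient of y' is ∂F/∂y:
  ∂F/∂x = 1/y + 4y/x^2,
  ∂F/∂y = -x/y^2 - 4/x.

Since d/dx[F] = ∂F/∂x + (∂F/∂y)·y' = 0, solve for y':
  (∂F/∂y)·y' = -∂F/∂x
  dy/dx = -(∂F/∂x)/(∂F/∂y) = -(1/y + 4y/x^2)/(-x/y^2 - 4/x)
        = -((x^2 + 4y^2)/(x^2y))/(-(x^2 + 4y^2)/(xy^2)) = y/x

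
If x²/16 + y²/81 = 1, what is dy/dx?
Take d/dx of both sides. Since y is implicitly a function of x, the chain rule attaches a y' = dy/dx factor whenever we differentiate through y.

Set F(x, y) = (left side) − (right side), so the curve is F = 0. Differentiating each term of F:
  d/dx[x^2/16] = x/8
  d/dx[y^2/81] = 2y·y'/81
  d/dx[-1] = 0

Collecting, the y'-free part is the partial derivative in x and the y' coefficient is the partial derivative in y:
  ∂F/∂x = x/8
  ∂F/∂y = 2y/81

so d/dx[F(x, y(x))] = ∂F/∂x + (∂F/∂y)·y' = 0. Rearranging,
  dy/dx = -(∂F/∂x)/(∂F/∂y) = -(x/8)/(2y/81) = -81x/(16y)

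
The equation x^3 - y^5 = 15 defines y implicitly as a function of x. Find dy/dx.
Apply d/dx to both sides, remembering that y depends on x. Each occurrence of y therefore brings in a y' = dy/dx via the chain rule.

With F(x, y) equal to the left-hand side minus the right, differentiate F term by term:
  d/dx[x^3] = 3x^2
  d/dx[-y^5] = -5y^4·y'
  d/dx[-15] = 0
Adding these up, d/dx[F] = 0 becomes
  (3x^2) + (-5y^4)·y' = 0,
so isolating y',
  dy/dx = -(3x^2)/(-5y^4) = 3x^2/(5y^4)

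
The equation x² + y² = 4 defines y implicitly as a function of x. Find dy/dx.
Apply d/dx to both sides, remembering that y depends on x. Each occurrence of y therefore brings in a y' = dy/dx via the chain rule.

With F(x, y) equal to the left-hand side minus the right, differentiate F term by term:
  d/dx[x^2] = 2x
  d/dx[y^2] = 2y·y'
  d/dx[-4] = 0
Adding these up, d/dx[F] = 0 becomes
  (2x) + (2y)·y' = 0,
so isolating y',
  dy/dx = -(2x)/(2y) = -x/y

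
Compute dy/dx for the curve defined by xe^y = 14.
Differentiate both sides with respect to x, treating y as y(x). By the chain rule, any term containing y contributes a factor of y' = dy/dx when we differentiate it.

Move every term to one side and write the relation as F(x, y) = 0. Term by term,
  d/dx[x·e^(y)] = x·y'·e^(y) + e^(y)
  d/dx[-14] = 0

The pieces without y' make up ∂F/∂x and the coefficient of y' is ∂F/∂y:
  ∂F/∂x = e^(y),
  ∂F/∂y = x·e^(y).

Since d/dx[F] = ∂F/∂x + (∂F/∂y)·y' = 0, solve for y':
  (∂F/∂y)·y' = -∂F/∂x
  dy/dx = -(∂F/∂x)/(∂F/∂y) = -(e^(y))/(x·e^(y)) = -1/x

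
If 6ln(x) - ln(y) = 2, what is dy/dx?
Take d/dx of both sides. Since y is implicitly a function of x, the chain rule attaches a y' = dy/dx factor whenever we differentiate through y.

Set F(x, y) = (left side) − (right side), so the curve is F = 0. Differentiating each term of F:
  d/dx[6ln(x)] = 6/x
  d/dx[-ln(y)] = -y'/y
  d/dx[-2] = 0

Collecting, the y'-free part is the partial derivative in x and the y' coefficient is the partial derivative in y:
  ∂F/∂x = 6/x
  ∂F/∂y = -1/y

so d/dx[F(x, y(x))] = ∂F/∂x + (∂F/∂y)·y' = 0. Rearranging,
  dy/dx = -(∂F/∂x)/(∂F/∂y) = -(6/x)/(-1/y) = 6y/x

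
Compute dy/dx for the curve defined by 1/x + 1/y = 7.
Differentiate both sides with respect to x, treating y as y(x). By the chain rule, any term containing y contributes a factor of y' = dy/dx when we differentiate it.

Move every term to one side and write the relation as F(x, y) = 0. Term by term,
  d/dx[1/y] = -y'/y^2
  d/dx[1/x] = -1/x^2
  d/dx[-7] = 0

The pieces without y' make up ∂F/∂x and the coefficient of y' is ∂F/∂y:
  ∂F/∂x = -1/x^2,
  ∂F/∂y = -1/y^2.

Since d/dx[F] = ∂F/∂x + (∂F/∂y)·y' = 0, solve for y':
  (∂F/∂y)·y' = -∂F/∂x
  dy/dx = -(∂F/∂x)/(∂F/∂y) = -(-1/x^2)/(-1/y^2) = -y^2/x^2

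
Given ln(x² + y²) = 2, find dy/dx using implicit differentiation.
Differentiate both sides with respect to x, treating y as y(x). By the chain rule, any term containing y contributes a factor of y' = dy/dx when we differentiate it.

Move every term to one side and write the relation as F(x, y) = 0. Term by term,
  d/dx[ln(x^2 + y^2)] = (2x + 2y·y')/(x^2 + y^2)
  d/dx[-2] = 0

The pieces without y' make up ∂F/∂x and the coefficient of y' is ∂F/∂y:
  ∂F/∂x = 2x/(x^2 + y^2),
  ∂F/∂y = 2y/(x^2 + y^2).

Since d/dx[F] = ∂F/∂x + (∂F/∂y)·y' = 0, solve for y':
  (∂F/∂y)·y' = -∂F/∂x
  dy/dx = -(∂F/∂x)/(∂F/∂y) = -(2x/(x^2 + y^2))/(2y/(x^2 + y^2)) = -x/y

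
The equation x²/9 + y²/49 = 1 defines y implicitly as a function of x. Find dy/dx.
Apply d/dx to both sides, remembering that y depends on x. Each occurrence of y therefore brings in a y' = dy/dx via the chain rule.

With F(x, y) equal to the left-hand side minus the right, differentiate F term by term:
  d/dx[x^2/9] = 2x/9
  d/dx[y^2/49] = 2y·y'/49
  d/dx[-1] = 0
Adding these up, d/dx[F] = 0 becomes
  (2x/9) + (2y/49)·y' = 0,
so isolating y',
  dy/dx = -(2x/9)/(2y/49) = -49x/(9y)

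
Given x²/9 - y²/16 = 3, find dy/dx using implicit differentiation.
Take d/dx of both sides. Since y is implicitly a function of x, the chain rule attaches a y' = dy/dx factor whenever we differentiate through y.

Set F(x, y) = (left side) − (right side), so the curve is F = 0. Differentiating each term of F:
  d/dx[x^2/9] = 2x/9
  d/dx[-y^2/16] = -y·y'/8
  d/dx[-3] = 0

Collecting, the y'-free part is the partial derivative in x and the y' coefficient is the partial derivative in y:
  ∂F/∂x = 2x/9
  ∂F/∂y = -y/8

so d/dx[F(x, y(x))] = ∂F/∂x + (∂F/∂y)·y' = 0. Rearranging,
  dy/dx = -(∂F/∂x)/(∂F/∂y) = -(2x/9)/(-y/8) = 16x/(9y)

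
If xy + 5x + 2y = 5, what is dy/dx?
Differentiate the relation implicitly: treat y = y(x) and apply the chain rule, so every y-derivative picks up a y' = dy/dx factor.

With everything moved to the left-hand side, differentiate term by term:
  d/dx[xy] = x·y' + y
  d/dx[5x] = 5
  d/dx[2y] = 2·y'
  d/dx[-5] = 0

Separating the contributions that come from x directly and those that come through y:
  without y':      y + 5
  multiplying y':  x + 2

so (y + 5) + (x + 2)·y' = 0, and therefore
  dy/dx = -(y + 5)/(x + 2) = (-y - 5)/(x + 2)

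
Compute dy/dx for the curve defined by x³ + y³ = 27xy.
Take d/dx of both sides. Since y is implicitly a function of x, the chain rule attaches a y' = dy/dx factor whenever we differentiate through y.

Set F(x, y) = (left side) − (right side), so the curve is F = 0. Differentiating each term of F:
  d/dx[x^3] = 3x^2
  d/dx[-27xy] = -27x·y' - 27y
  d/dx[y^3] = 3y^2·y'

Collecting, the y'-free part is the partial derivative in x and the y' coefficient is the partial derivative in y:
  ∂F/∂x = 3x^2 - 27y
  ∂F/∂y = -27x + 3y^2

so d/dx[F(x, y(x))] = ∂F/∂x + (∂F/∂y)·y' = 0. Rearranging,
  dy/dx = -(∂F/∂x)/(∂F/∂y) = -(3x^2 - 27y)/(-27x + 3y^2) = (x^2 - 9y)/(9x - y^2)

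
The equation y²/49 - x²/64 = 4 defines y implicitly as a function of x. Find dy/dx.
Differentiate the relation implicitly: treat y = y(x) and apply the chain rule, so every y-derivative picks up a y' = dy/dx factor.

With everything moved to the left-hand side, differentiate term by term:
  d/dx[-x^2/64] = -x/32
  d/dx[y^2/49] = 2y·y'/49
  d/dx[-4] = 0

Separating the contributions that come from x directly and those that come through y:
  without y':      -x/32
  multiplying y':  2y/49

so (-x/32) + (2y/49)·y' = 0, and therefore
  dy/dx = -(-x/32)/(2y/49) = 49x/(64y)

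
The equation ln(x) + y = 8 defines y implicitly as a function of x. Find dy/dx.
Apply d/dx to both sides, remembering that y depends on x. Each occurrence of y therefore brings in a y' = dy/dx via the chain rule.

With F(x, y) equal to the left-hand side minus the right, differentiate F term by term:
  d/dx[y] = y'
  d/dx[ln(x)] = 1/x
  d/dx[-8] = 0
Adding these up, d/dx[F] = 0 becomes
  (1/x) + (1)·y' = 0,
so isolating y',
  dy/dx = -(1/x)/(1) = -1/x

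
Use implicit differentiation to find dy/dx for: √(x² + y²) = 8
Differentiate the relation implicitly: treat y = y(x) and apply the chain rule, so every y-derivative picks up a y' = dy/dx factor.

With everything moved to the left-hand side, differentiate term by term:
  d/dx[√(x^2 + y^2)] = (x + y·y')/√(x^2 + y^2)
  d/dx[-8] = 0

Separating the contributions that come from x directly and those that come through y:
  without y':      x/√(x^2 + y^2)
  multiplying y':  y/√(x^2 + y^2)

so (x/√(x^2 + y^2)) + (y/√(x^2 + y^2))·y' = 0, and therefore
  dy/dx = -(x/√(x^2 + y^2))/(y/√(x^2 + y^2)) = -x/y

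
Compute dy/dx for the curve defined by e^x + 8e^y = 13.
Take d/dx of both sides. Since y is implicitly a function of x, the chain rule attaches a y' = dy/dx factor whenever we differentiate through y.

Set F(x, y) = (left side) − (right side), so the curve is F = 0. Differentiating each term of F:
  d/dx[e^(x)] = e^(x)
  d/dx[8e^(y)] = 8·y'·e^(y)
  d/dx[-13] = 0

Collecting, the y'-free part is the partial derivative in x and the y' coefficient is the partial derivative in y:
  ∂F/∂x = e^(x)
  ∂F/∂y = 8e^(y)

so d/dx[F(x, y(x))] = ∂F/∂x + (∂F/∂y)·y' = 0. Rearranging,
  dy/dx = -(∂F/∂x)/(∂F/∂y) = -(e^(x))/(8e^(y)) = -e^(x - y)/8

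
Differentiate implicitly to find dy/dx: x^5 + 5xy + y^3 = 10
Apply d/dx to both sides, remembering that y depends on x. Each occurrence of y therefore brings in a y' = dy/dx via the chain rule.

With F(x, y) equal to the left-hand side minus the right, differentiate F term by term:
  d/dx[x^5] = 5x^4
  d/dx[5xy] = 5x·y' + 5y
  d/dx[y^3] = 3y^2·y'
  d/dx[-10] = 0
Adding these up, d/dx[F] = 0 becomes
  (5x^4 + 5y) + (5x + 3y^2)·y' = 0,
so isolating y',
  dy/dx = -(5x^4 + 5y)/(5x + 3y^2) = 5(-x^4 - y)/(5x + 3y^2)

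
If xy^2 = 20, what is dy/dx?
Differentiate the relation implicitly: treat y = y(x) and apply the chain rule, so every y-derivative picks up a y' = dy/dx factor.

With everything moved to the left-hand side, differentiate term by term:
  d/dx[xy^2] = 2xy·y' + y^2
  d/dx[-20] = 0

Separating the contributions that come from x directly and those that come through y:
  without y':      y^2
  multiplying y':  2xy

so (y^2) + (2xy)·y' = 0, and therefore
  dy/dx = -(y^2)/(2xy) = -y/(2x)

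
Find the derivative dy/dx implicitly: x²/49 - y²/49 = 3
Apply d/dx to both sides, remembering that y depends on x. Each occurrence of y therefore brings in a y' = dy/dx via the chain rule.

With F(x, y) equal to the left-hand side minus the right, differentiate F term by term:
  d/dx[x^2/49] = 2x/49
  d/dx[-y^2/49] = -2y·y'/49
  d/dx[-3] = 0
Adding these up, d/dx[F] = 0 becomes
  (2x/49) + (-2y/49)·y' = 0,
so isolating y',
  dy/dx = -(2x/49)/(-2y/49) = x/y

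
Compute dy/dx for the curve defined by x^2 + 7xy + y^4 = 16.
Differentiate both sides with respect to x, treating y as y(x). By the chain rule, any term containing y contributes a factor of y' = dy/dx when we differentiate it.

Move every term to one side and write the relation as F(x, y) = 0. Term by term,
  d/dx[x^2] = 2x
  d/dx[7xy] = 7x·y' + 7y
  d/dx[y^4] = 4y^3·y'
  d/dx[-16] = 0

The pieces without y' make up ∂F/∂x and the coefficient of y' is ∂F/∂y:
  ∂F/∂x = 2x + 7y,
  ∂F/∂y = 7x + 4y^3.

Since d/dx[F] = ∂F/∂x + (∂F/∂y)·y' = 0, solve for y':
  (∂F/∂y)·y' = -∂F/∂x
  dy/dx = -(∂F/∂x)/(∂F/∂y) = -(2x + 7y)/(7x + 4y^3) = (-2x - 7y)/(7x + 4y^3)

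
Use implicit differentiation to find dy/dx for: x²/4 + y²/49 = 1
Differentiate the relation implicitly: treat y = y(x) and apply the chain rule, so every y-derivative picks up a y' = dy/dx factor.

With everything moved to the left-hand side, differentiate term by term:
  d/dx[x^2/4] = x/2
  d/dx[y^2/49] = 2y·y'/49
  d/dx[-1] = 0

Separating the contributions that come from x directly and those that come through y:
  without y':      x/2
  multiplying y':  2y/49

so (x/2) + (2y/49)·y' = 0, and therefore
  dy/dx = -(x/2)/(2y/49) = -49x/(4y)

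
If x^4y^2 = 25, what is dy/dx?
Differentiate the relation implicitly: treat y = y(x) and apply the chain rule, so every y-derivative picks up a y' = dy/dx factor.

With everything moved to the left-hand side, differentiate term by term:
  d/dx[x^4y^2] = 2x^4y·y' + 4x^3y^2
  d/dx[-25] = 0

Separating the contributions that come from x directly and those that come through y:
  without y':      4x^3y^2
  multiplying y':  2x^4y

so (4x^3y^2) + (2x^4y)·y' = 0, and therefore
  dy/dx = -(4x^3y^2)/(2x^4y) = -2y/x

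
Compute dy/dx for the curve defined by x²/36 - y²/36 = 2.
Apply d/dx to both sides, remembering that y depends on x. Each occurrence of y therefore brings in a y' = dy/dx via the chain rule.

With F(x, y) equal to the left-hand side minus the right, differentiate F term by term:
  d/dx[x^2/36] = x/18
  d/dx[-y^2/36] = -y·y'/18
  d/dx[-2] = 0
Adding these up, d/dx[F] = 0 becomes
  (x/18) + (-y/18)·y' = 0,
so isolating y',
  dy/dx = -(x/18)/(-y/18) = x/y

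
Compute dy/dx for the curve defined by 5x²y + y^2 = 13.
Differentiate the relation implicitly: treat y = y(x) and apply the chain rule, so every y-derivative picks up a y' = dy/dx factor.

With everything moved to the left-hand side, differentiate term by term:
  d/dx[5x^2y] = 5x^2·y' + 10xy
  d/dx[y^2] = 2y·y'
  d/dx[-13] = 0

Separating the contributions that come from x directly and those that come through y:
  without y':      10xy
  multiplying y':  5x^2 + 2y

so (10xy) + (5x^2 + 2y)·y' = 0, and therefore
  dy/dx = -(10xy)/(5x^2 + 2y) = -10xy/(5x^2 + 2y)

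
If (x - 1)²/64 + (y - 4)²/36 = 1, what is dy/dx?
Take d/dx of both sides. Since y is implicitly a function of x, the chain rule attaches a y' = dy/dx factor whenever we differentiate through y.

Set F(x, y) = (left side) − (right side), so the curve is F = 0. Differentiating each term of F:
  d/dx[(x - 1)^2/64] = x/32 - 1/32
  d/dx[(y - 4)^2/36] = y'(y - 4)/18
  d/dx[-1] = 0

Collecting, the y'-free part is the partial derivative in x and the y' coefficient is the partial derivative in y:
  ∂F/∂x = x/32 - 1/32
  ∂F/∂y = y/18 - 2/9

so d/dx[F(x, y(x))] = ∂F/∂x + (∂F/∂y)·y' = 0. Rearranging,
  dy/dx = -(∂F/∂x)/(∂F/∂y) = -(x/32 - 1/32)/(y/18 - 2/9)
        = -((x - 1)/32)/((y - 4)/18) = 9(1 - x)/(16(y - 4))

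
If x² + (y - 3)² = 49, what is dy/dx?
Differentiate both sides with respect to x, treating y as y(x). By the chain rule, any term containing y contributes a factor of y' = dy/dx when we differentiate it.

Move every term to one side and write the relation as F(x, y) = 0. Term by term,
  d/dx[x^2] = 2x
  d/dx[(y - 3)^2] = 2·y'(y - 3)
  d/dx[-49] = 0

The pieces without y' make up ∂F/∂x and the coefficient of y' is ∂F/∂y:
  ∂F/∂x = 2x,
  ∂F/∂y = 2y - 6.

Since d/dx[F] = ∂F/∂x + (∂F/∂y)·y' = 0, solve for y':
  (∂F/∂y)·y' = -∂F/∂x
  dy/dx = -(∂F/∂x)/(∂F/∂y) = -(2x)/(2y - 6) = -x/(y - 3)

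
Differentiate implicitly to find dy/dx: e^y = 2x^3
Differentiate the relation implicitly: treat y = y(x) and apply the chain rule, so every y-derivative picks up a y' = dy/dx factor.

With everything moved to the left-hand side, differentiate term by term:
  d/dx[-2x^3] = -6x^2
  d/dx[e^(y)] = y'·e^(y)

Separating the contributions that come from x directly and those that come through y:
  without y':      -6x^2
  multiplying y':  e^(y)

so (-6x^2) + (e^(y))·y' = 0, and therefore
  dy/dx = -(-6x^2)/(e^(y)) = 6x^2e^(-y)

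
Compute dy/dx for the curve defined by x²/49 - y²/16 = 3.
Differentiate both sides with respect to x, treating y as y(x). By the chain rule, any term containing y contributes a factor of y' = dy/dx when we differentiate it.

Move every term to one side and write the relation as F(x, y) = 0. Term by term,
  d/dx[x^2/49] = 2x/49
  d/dx[-y^2/16] = -y·y'/8
  d/dx[-3] = 0

The pieces without y' make up ∂F/∂x and the coefficient of y' is ∂F/∂y:
  ∂F/∂x = 2x/49,
  ∂F/∂y = -y/8.

Since d/dx[F] = ∂F/∂x + (∂F/∂y)·y' = 0, solve for y':
  (∂F/∂y)·y' = -∂F/∂x
  dy/dx = -(∂F/∂x)/(∂F/∂y) = -(2x/49)/(-y/8) = 16x/(49y)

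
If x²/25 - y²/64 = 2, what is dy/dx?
Differentiate both sides with respect to x, treating y as y(x). By the chain rule, any term containing y contributes a factor of y' = dy/dx when we differentiate it.

Move every term to one side and write the relation as F(x, y) = 0. Term by term,
  d/dx[x^2/25] = 2x/25
  d/dx[-y^2/64] = -y·y'/32
  d/dx[-2] = 0

The pieces without y' make up ∂F/∂x and the coefficient of y' is ∂F/∂y:
  ∂F/∂x = 2x/25,
  ∂F/∂y = -y/32.

Since d/dx[F] = ∂F/∂x + (∂F/∂y)·y' = 0, solve for y':
  (∂F/∂y)·y' = -∂F/∂x
  dy/dx = -(∂F/∂x)/(∂F/∂y) = -(2x/25)/(-y/32) = 64x/(25y)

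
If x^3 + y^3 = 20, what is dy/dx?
Take d/dx of both sides. Since y is implicitly a function of x, the chain rule attaches a y' = dy/dx factor whenever we differentiate through y.

Set F(x, y) = (left side) − (right side), so the curve is F = 0. Differentiating each term of F:
  d/dx[x^3] = 3x^2
  d/dx[y^3] = 3y^2·y'
  d/dx[-20] = 0

Collecting, the y'-free part is the partial derivative in x and the y' coefficient is the partial derivative in y:
  ∂F/∂x = 3x^2
  ∂F/∂y = 3y^2

so d/dx[F(x, y(x))] = ∂F/∂x + (∂F/∂y)·y' = 0. Rearranging,
  dy/dx = -(∂F/∂x)/(∂F/∂y) = -(3x^2)/(3y^2) = -x^2/y^2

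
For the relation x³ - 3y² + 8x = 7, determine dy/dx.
Differentiate both sides with respect to x, treating y as y(x). By the chain rule, any term containing y contributes a factor of y' = dy/dx when we differentiate it.

Move every term to one side and write the relation as F(x, y) = 0. Term by term,
  d/dx[x^3] = 3x^2
  d/dx[8x] = 8
  d/dx[-3y^2] = -6y·y'
  d/dx[-7] = 0

The pieces without y' make up ∂F/∂x and the coefficient of y' is ∂F/∂y:
  ∂F/∂x = 3x^2 + 8,
  ∂F/∂y = -6y.

Since d/dx[F] = ∂F/∂x + (∂F/∂y)·y' = 0, solve for y':
  (∂F/∂y)·y' = -∂F/∂x
  dy/dx = -(∂F/∂x)/(∂F/∂y) = -(3x^2 + 8)/(-6y) = (3x^2 + 8)/(6y)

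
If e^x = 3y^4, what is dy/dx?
Differentiate the relation implicitly: treat y = y(x) and apply the chain rule, so every y-derivative picks up a y' = dy/dx factor.

With everything moved to the left-hand side, differentiate term by term:
  d/dx[-3y^4] = -12y^3·y'
  d/dx[e^(x)] = e^(x)

Separating the contributions that come from x directly and those that come through y:
  without y':      e^(x)
  multiplying y':  -12y^3

so (e^(x)) + (-12y^3)·y' = 0, and therefore
  dy/dx = -(e^(x))/(-12y^3) = e^(x)/(12y^3)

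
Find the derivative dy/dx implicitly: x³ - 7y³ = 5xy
Differentiate the relation implicitly: treat y = y(x) and apply the chain rule, so every y-derivative picks up a y' = dy/dx factor.

With everything moved to the left-hand side, differentiate term by term:
  d/dx[x^3] = 3x^2
  d/dx[-5xy] = -5x·y' - 5y
  d/dx[-7y^3] = -21y^2·y'

Separating the contributions that come from x directly and those that come through y:
  without y':      3x^2 - 5y
  multiplying y':  -5x - 21y^2

so (3x^2 - 5y) + (-5x - 21y^2)·y' = 0, and therefore
  dy/dx = -(3x^2 - 5y)/(-5x - 21y^2) = (3x^2 - 5y)/(5x + 21y^2)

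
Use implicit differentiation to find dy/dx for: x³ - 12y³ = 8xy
Apply d/dx to both sides, remembering that y depends on x. Each occurrence of y therefore brings in a y' = dy/dx via the chain rule.

With F(x, y) equal to the left-hand side minus the right, differentiate F term by term:
  d/dx[x^3] = 3x^2
  d/dx[-8xy] = -8x·y' - 8y
  d/dx[-12y^3] = -36y^2·y'
Adding these up, d/dx[F] = 0 becomes
  (3x^2 - 8y) + (-8x - 36y^2)·y' = 0,
so isolating y',
  dy/dx = -(3x^2 - 8y)/(-8x - 36y^2) = (3x^2 - 8y)/(4(2x + 9y^2))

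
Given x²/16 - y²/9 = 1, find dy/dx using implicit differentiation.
Apply d/dx to both sides, remembering that y depends on x. Each occurrence of y therefore brings in a y' = dy/dx via the chain rule.

With F(x, y) equal to the left-hand side minus the right, differentiate F term by term:
  d/dx[x^2/16] = x/8
  d/dx[-y^2/9] = -2y·y'/9
  d/dx[-1] = 0
Adding these up, d/dx[F] = 0 becomes
  (x/8) + (-2y/9)·y' = 0,
so isolating y',
  dy/dx = -(x/8)/(-2y/9) = 9x/(16y)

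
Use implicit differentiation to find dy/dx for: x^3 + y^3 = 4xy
Apply d/dx to both sides, remembering that y depends on x. Each occurrence of y therefore brings in a y' = dy/dx via the chain rule.

With F(x, y) equal to the left-hand side minus the right, differentiate F term by term:
  d/dx[x^3] = 3x^2
  d/dx[-4xy] = -4x·y' - 4y
  d/dx[y^3] = 3y^2·y'
Adding these up, d/dx[F] = 0 becomes
  (3x^2 - 4y) + (-4x + 3y^2)·y' = 0,
so isolating y',
  dy/dx = -(3x^2 - 4y)/(-4x + 3y^2) = (3x^2 - 4y)/(4x - 3y^2)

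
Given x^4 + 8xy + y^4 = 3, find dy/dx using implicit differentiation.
Take d/dx of both sides. Since y is implicitly a function of x, the chain rule attaches a y' = dy/dx factor whenever we differentiate through y.

Set F(x, y) = (left side) − (right side), so the curve is F = 0. Differentiating each term of F:
  d/dx[x^4] = 4x^3
  d/dx[8xy] = 8x·y' + 8y
  d/dx[y^4] = 4y^3·y'
  d/dx[-3] = 0

Collecting, the y'-free part is the partial derivative in x and the y' coefficient is the partial derivative in y:
  ∂F/∂x = 4x^3 + 8y
  ∂F/∂y = 8x + 4y^3

so d/dx[F(x, y(x))] = ∂F/∂x + (∂F/∂y)·y' = 0. Rearranging,
  dy/dx = -(∂F/∂x)/(∂F/∂y) = -(4x^3 + 8y)/(8x + 4y^3) = (-x^3 - 2y)/(2x + y^3)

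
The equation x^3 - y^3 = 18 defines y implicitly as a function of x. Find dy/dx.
Take d/dx of both sides. Since y is implicitly a function of x, the chain rule attaches a y' = dy/dx factor whenever we differentiate through y.

Set F(x, y) = (left side) − (right side), so the curve is F = 0. Differentiating each term of F:
  d/dx[x^3] = 3x^2
  d/dx[-y^3] = -3y^2·y'
  d/dx[-18] = 0

Collecting, the y'-free part is the partial derivative in x and the y' coefficient is the partial derivative in y:
  ∂F/∂x = 3x^2
  ∂F/∂y = -3y^2

so d/dx[F(x, y(x))] = ∂F/∂x + (∂F/∂y)·y' = 0. Rearranging,
  dy/dx = -(∂F/∂x)/(∂F/∂y) = -(3x^2)/(-3y^2) = x^2/y^2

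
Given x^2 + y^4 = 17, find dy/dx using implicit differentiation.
Take d/dx of both sides. Since y is implicitly a function of x, the chain rule attaches a y' = dy/dx factor whenever we differentiate through y.

Set F(x, y) = (left side) − (right side), so the curve is F = 0. Differentiating each term of F:
  d/dx[x^2] = 2x
  d/dx[y^4] = 4y^3·y'
  d/dx[-17] = 0

Collecting, the y'-free part is the partial derivative in x and the y' coefficient is the partial derivative in y:
  ∂F/∂x = 2x
  ∂F/∂y = 4y^3

so d/dx[F(x, y(x))] = ∂F/∂x + (∂F/∂y)·y' = 0. Rearranging,
  dy/dx = -(∂F/∂x)/(∂F/∂y) = -(2x)/(4y^3) = -x/(2y^3)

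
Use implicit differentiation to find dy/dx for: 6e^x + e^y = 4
Take d/dx of both sides. Since y is implicitly a function of x, the chain rule attaches a y' = dy/dx factor whenever we differentiate through y.

Set F(x, y) = (left side) − (right side), so the curve is F = 0. Differentiating each term of F:
  d/dx[6e^(x)] = 6e^(x)
  d/dx[e^(y)] = y'·e^(y)
  d/dx[-4] = 0

Collecting, the y'-free part is the partial derivative in x and the y' coefficient is the partial derivative in y:
  ∂F/∂x = 6e^(x)
  ∂F/∂y = e^(y)

so d/dx[F(x, y(x))] = ∂F/∂x + (∂F/∂y)·y' = 0. Rearranging,
  dy/dx = -(∂F/∂x)/(∂F/∂y) = -(6e^(x))/(e^(y)) = -6e^(x - y)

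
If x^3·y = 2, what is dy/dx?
Apply d/dx to both sides, remembering that y depends on x. Each occurrence of y therefore brings in a y' = dy/dx via the chain rule.

With F(x, y) equal to the left-hand side minus the right, differentiate F term by term:
  d/dx[x^3y] = x^3·y' + 3x^2y
  d/dx[-2] = 0
Adding these up, d/dx[F] = 0 becomes
  (3x^2y) + (x^3)·y' = 0,
so isolating y',
  dy/dx = -(3x^2y)/(x^3) = -3y/x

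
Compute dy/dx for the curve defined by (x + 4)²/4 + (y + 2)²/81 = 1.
Differentiate both sides with respect to x, treating y as y(x). By the chain rule, any term containing y contributes a factor of y' = dy/dx when we differentiate it.

Move every term to one side and write the relation as F(x, y) = 0. Term by term,
  d/dx[(x + 4)^2/4] = x/2 + 2
  d/dx[(y + 2)^2/81] = 2·y'(y + 2)/81
  d/dx[-1] = 0

The pieces without y' make up ∂F/∂x and the coefficient of y' is ∂F/∂y:
  ∂F/∂x = x/2 + 2,
  ∂F/∂y = 2y/81 + 4/81.

Since d/dx[F] = ∂F/∂x + (∂F/∂y)·y' = 0, solve for y':
  (∂F/∂y)·y' = -∂F/∂x
  dy/dx = -(∂F/∂x)/(∂F/∂y) = -(x/2 + 2)/(2y/81 + 4/81)
        = -((x + 4)/2)/(2(y + 2)/81) = 81(-x - 4)/(4(y + 2))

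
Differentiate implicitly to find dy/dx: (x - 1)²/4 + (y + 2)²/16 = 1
Take d/dx of both sides. Since y is implicitly a function of x, the chain rule attaches a y' = dy/dx factor whenever we differentiate through y.

Set F(x, y) = (left side) − (right side), so the curve is F = 0. Differentiating each term of F:
  d/dx[(x - 1)^2/4] = x/2 - 1/2
  d/dx[(y + 2)^2/16] = y'(y + 2)/8
  d/dx[-1] = 0

Collecting, the y'-free part is the partial derivative in x and the y' coefficient is the partial derivative in y:
  ∂F/∂x = x/2 - 1/2
  ∂F/∂y = y/8 + 1/4

so d/dx[F(x, y(x))] = ∂F/∂x + (∂F/∂y)·y' = 0. Rearranging,
  dy/dx = -(∂F/∂x)/(∂F/∂y) = -(x/2 - 1/2)/(y/8 + 1/4)
        = -((x - 1)/2)/((y + 2)/8) = 4(1 - x)/(y + 2)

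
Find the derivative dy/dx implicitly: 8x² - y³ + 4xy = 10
Differentiate both sides with respect to x, treating y as y(x). By the chain rule, any term containing y contributes a factor of y' = dy/dx when we differentiate it.

Move every term to one side and write the relation as F(x, y) = 0. Term by term,
  d/dx[8x^2] = 16x
  d/dx[4xy] = 4x·y' + 4y
  d/dx[-y^3] = -3y^2·y'
  d/dx[-10] = 0

The pieces without y' make up ∂F/∂x and the coefficient of y' is ∂F/∂y:
  ∂F/∂x = 16x + 4y,
  ∂F/∂y = 4x - 3y^2.

Since d/dx[F] = ∂F/∂x + (∂F/∂y)·y' = 0, solve for y':
  (∂F/∂y)·y' = -∂F/∂x
  dy/dx = -(∂F/∂x)/(∂F/∂y) = -(16x + 4y)/(4x - 3y^2) = 4(-4x - y)/(4x - 3y^2)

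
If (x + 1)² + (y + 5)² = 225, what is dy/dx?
Differentiate the relation implicitly: treat y = y(x) and apply the chain rule, so every y-derivative picks up a y' = dy/dx factor.

With everything moved to the left-hand side, differentiate term by term:
  d/dx[(x + 1)^2] = 2x + 2
  d/dx[(y + 5)^2] = 2·y'(y + 5)
  d/dx[-225] = 0

Separating the contributions that come from x directly and those that come through y:
  without y':      2x + 2
  multiplying y':  2y + 10

so (2x + 2) + (2y + 10)·y' = 0, and therefore
  dy/dx = -(2x + 2)/(2y + 10) = (-x - 1)/(y + 5)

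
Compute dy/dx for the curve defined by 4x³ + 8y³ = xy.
Differentiate the relation implicitly: treat y = y(x) and apply the chain rule, so every y-derivative picks up a y' = dy/dx factor.

With everything moved to the left-hand side, differentiate term by term:
  d/dx[4x^3] = 12x^2
  d/dx[-xy] = -x·y' - y
  d/dx[8y^3] = 24y^2·y'

Separating the contributions that come from x directly and those that come through y:
  without y':      12x^2 - y
  multiplying y':  -x + 24y^2

so (12x^2 - y) + (-x + 24y^2)·y' = 0, and therefore
  dy/dx = -(12x^2 - y)/(-x + 24y^2) = (12x^2 - y)/(x - 24y^2)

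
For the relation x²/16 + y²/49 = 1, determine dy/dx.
Differentiate both sides with respect to x, treating y as y(x). By the chain rule, any term containing y contributes a factor of y' = dy/dx when we differentiate it.

Move every term to one side and write the relation as F(x, y) = 0. Term by term,
  d/dx[x^2/16] = x/8
  d/dx[y^2/49] = 2y·y'/49
  d/dx[-1] = 0

The pieces without y' make up ∂F/∂x and the coefficient of y' is ∂F/∂y:
  ∂F/∂x = x/8,
  ∂F/∂y = 2y/49.

Since d/dx[F] = ∂F/∂x + (∂F/∂y)·y' = 0, solve for y':
  (∂F/∂y)·y' = -∂F/∂x
  dy/dx = -(∂F/∂x)/(∂F/∂y) = -(x/8)/(2y/49) = -49x/(16y)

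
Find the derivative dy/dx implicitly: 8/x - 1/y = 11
Apply d/dx to both sides, remembering that y depends on x. Each occurrence of y therefore brings in a y' = dy/dx via the chain rule.

With F(x, y) equal to the left-hand side minus the right, differentiate F term by term:
  d/dx[-1/y] = y'/y^2
  d/dx[8/x] = -8/x^2
  d/dx[-11] = 0
Adding these up, d/dx[F] = 0 becomes
  (-8/x^2) + (y^(-2))·y' = 0,
so isolating y',
  dy/dx = -(-8/x^2)/(y^(-2)) = 8y^2/x^2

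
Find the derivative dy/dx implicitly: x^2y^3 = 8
Take d/dx of both sides. Since y is implicitly a function of x, the chain rule attaches a y' = dy/dx factor whenever we differentiate through y.

Set F(x, y) = (left side) − (right side), so the curve is F = 0. Differentiating each term of F:
  d/dx[x^2y^3] = 3x^2y^2·y' + 2xy^3
  d/dx[-8] = 0

Collecting, the y'-free part is the partial derivative in x and the y' coefficient is the partial derivative in y:
  ∂F/∂x = 2xy^3
  ∂F/∂y = 3x^2y^2

so d/dx[F(x, y(x))] = ∂F/∂x + (∂F/∂y)·y' = 0. Rearranging,
  dy/dx = -(∂F/∂x)/(∂F/∂y) = -(2xy^3)/(3x^2y^2) = -2y/(3x)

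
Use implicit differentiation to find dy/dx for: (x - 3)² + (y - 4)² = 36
Differentiate both sides with respect to x, treating y as y(x). By the chain rule, any term containing y contributes a factor of y' = dy/dx when we differentiate it.

Move every term to one side and write the relation as F(x, y) = 0. Term by term,
  d/dx[(x - 3)^2] = 2x - 6
  d/dx[(y - 4)^2] = 2·y'(y - 4)
  d/dx[-36] = 0

The pieces without y' make up ∂F/∂x and the coefficient of y' is ∂F/∂y:
  ∂F/∂x = 2x - 6,
  ∂F/∂y = 2y - 8.

Since d/dx[F] = ∂F/∂x + (∂F/∂y)·y' = 0, solve for y':
  (∂F/∂y)·y' = -∂F/∂x
  dy/dx = -(∂F/∂x)/(∂F/∂y) = -(2x - 6)/(2y - 8) = (3 - x)/(y - 4)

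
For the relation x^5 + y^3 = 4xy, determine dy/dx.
Differentiate both sides with respect to x, treating y as y(x). By the chain rule, any term containing y contributes a factor of y' = dy/dx when we differentiate it.

Move every term to one side and write the relation as F(x, y) = 0. Term by term,
  d/dx[x^5] = 5x^4
  d/dx[-4xy] = -4x·y' - 4y
  d/dx[y^3] = 3y^2·y'

The pieces without y' make up ∂F/∂x and the coefficient of y' is ∂F/∂y:
  ∂F/∂x = 5x^4 - 4y,
  ∂F/∂y = -4x + 3y^2.

Since d/dx[F] = ∂F/∂x + (∂F/∂y)·y' = 0, solve for y':
  (∂F/∂y)·y' = -∂F/∂x
  dy/dx = -(∂F/∂x)/(∂F/∂y) = -(5x^4 - 4y)/(-4x + 3y^2) = (5x^4 - 4y)/(4x - 3y^2)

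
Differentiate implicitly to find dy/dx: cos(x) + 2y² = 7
Apply d/dx to both sides, remembering that y depends on x. Each occurrence of y therefore brings in a y' = dy/dx via the chain rule.

With F(x, y) equal to the left-hand side minus the right, differentiate F term by term:
  d/dx[2y^2] = 4y·y'
  d/dx[cos(x)] = -sin(x)
  d/dx[-7] = 0
Adding these up, d/dx[F] = 0 becomes
  (-sin(x)) + (4y)·y' = 0,
so isolating y',
  dy/dx = -(-sin(x))/(4y) = sin(x)/(4y)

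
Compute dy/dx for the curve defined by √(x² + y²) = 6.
Take d/dx of both sides. Since y is implicitly a function of x, the chain rule attaches a y' = dy/dx factor whenever we differentiate through y.

Set F(x, y) = (left side) − (right side), so the curve is F = 0. Differentiating each term of F:
  d/dx[√(x^2 + y^2)] = (x + y·y')/√(x^2 + y^2)
  d/dx[-6] = 0

Collecting, the y'-free part is the partial derivative in x and the y' coefficient is the partial derivative in y:
  ∂F/∂x = x/√(x^2 + y^2)
  ∂F/∂y = y/√(x^2 + y^2)

so d/dx[F(x, y(x))] = ∂F/∂x + (∂F/∂y)·y' = 0. Rearranging,
  dy/dx = -(∂F/∂x)/(∂F/∂y) = -(x/√(x^2 + y^2))/(y/√(x^2 + y^2)) = -x/y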